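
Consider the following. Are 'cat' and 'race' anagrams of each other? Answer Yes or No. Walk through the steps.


Sorted letters of 'cat': 'act'
Sorted letters of 'race': 'acer'
They do not match.

No


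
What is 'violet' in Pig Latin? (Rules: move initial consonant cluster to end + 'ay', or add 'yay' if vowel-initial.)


'violet': move consonant cluster 'v' to end and add 'ay': 'ioletvay'.

ioletvay


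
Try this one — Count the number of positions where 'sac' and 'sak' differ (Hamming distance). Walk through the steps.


Alignment:
Position 1: 's' vs 's' = match
Position 2: 'a' vs 'a' = match
Position 3: 'c' vs 'k' = DIFFER
Total differences: 1

1


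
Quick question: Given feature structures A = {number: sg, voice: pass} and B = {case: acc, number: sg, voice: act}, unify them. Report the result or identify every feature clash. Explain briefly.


Compare features:
case: A=_ vs B=acc -> unified: acc
number: A=sg vs B=sg -> unified: sg
voice: A=pass vs B=act -> CLASH
Clash detected on feature 'voice' (pass vs act); unification fails.

CLASH on 'voice' (pass vs act)


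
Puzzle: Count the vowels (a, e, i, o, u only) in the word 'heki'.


Vowels in 'heki': e, i = 2 vowels.

2


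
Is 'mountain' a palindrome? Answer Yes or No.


Forward: 'mountain'
Reversed: 'niatnuom'
They differ.

No


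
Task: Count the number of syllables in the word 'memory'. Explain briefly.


Break 'memory' into syllables: mem-o-ry -> mem | o | ry = 3 syllables

3 syllables


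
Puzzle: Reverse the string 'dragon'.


Reverse 'dragon' character by character: 'nogard'.

nogard


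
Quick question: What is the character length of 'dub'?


Spell out 'dub' and number each letter: d(1), u(2), b(3). Total: 3 letters.

3


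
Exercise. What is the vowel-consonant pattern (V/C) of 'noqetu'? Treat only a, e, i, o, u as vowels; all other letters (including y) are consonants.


Letter mapping: n = C, o = V, q = C, e = V, t = C, u = V.

CVCVCV


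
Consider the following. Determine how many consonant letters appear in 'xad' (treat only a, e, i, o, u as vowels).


Consonants in 'xad': x, d = 2 consonants.

2


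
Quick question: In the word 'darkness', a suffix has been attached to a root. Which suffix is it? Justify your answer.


The word 'darkness' = 'dark' (root) + '-ness' (suffix). The suffix is '-ness'.

ness


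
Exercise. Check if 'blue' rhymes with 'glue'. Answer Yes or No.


Rime (stressed vowel + following sounds) of 'blue': -ue = /uː/
Rime of 'glue': -ue = /uː/
/uː/ and /uː/ are the same ending sound, so the words rhyme.

Yes


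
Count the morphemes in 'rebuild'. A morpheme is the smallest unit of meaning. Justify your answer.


Decomposition: re- (prefix) + build (root) = 2 morpheme(s)

2 morphemes


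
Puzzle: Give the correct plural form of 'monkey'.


Apply rule: Add -s. 'monkey' becomes 'monkeys'.

monkeys


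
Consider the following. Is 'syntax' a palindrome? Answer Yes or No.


Forward: 'syntax'
Reversed: 'xatnys'
They differ.

No


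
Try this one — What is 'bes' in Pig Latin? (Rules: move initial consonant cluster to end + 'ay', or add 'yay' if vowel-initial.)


'bes': move consonant cluster 'b' to end and add 'ay': 'esbay'.

esbay


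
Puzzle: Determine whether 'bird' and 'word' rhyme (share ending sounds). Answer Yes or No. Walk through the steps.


Rime (stressed vowel + following sounds) of 'bird': -ird = /ɜːrd/
Rime of 'word': -ord = /ɜːrd/
/ɜːrd/ and /ɜːrd/ are the same ending sound, so the words rhyme.

Yes


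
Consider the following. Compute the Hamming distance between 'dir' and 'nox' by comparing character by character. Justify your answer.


Alignment:
Position 1: 'd' vs 'n' = DIFFER
Position 2: 'i' vs 'o' = DIFFER
Position 3: 'r' vs 'x' = DIFFER
Total differences: 3

3


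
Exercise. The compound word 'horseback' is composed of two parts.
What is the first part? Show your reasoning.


Split 'horseback' into 'horse' + 'back'. The first part is 'horse'.

horse


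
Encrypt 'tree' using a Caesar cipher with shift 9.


Shift each letter by 9: t -> c, r -> a, e -> n, e -> n. Result: 'cann'.

cann


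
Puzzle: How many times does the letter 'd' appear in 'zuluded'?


Letter 'd' in 'zuluded': found at position(s) 5, 7 = 2 occurrence(s).

2


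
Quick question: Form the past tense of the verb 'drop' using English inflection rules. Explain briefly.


Apply rule: Double final consonant and add -ed. 'drop' becomes 'dropped'.

dropped


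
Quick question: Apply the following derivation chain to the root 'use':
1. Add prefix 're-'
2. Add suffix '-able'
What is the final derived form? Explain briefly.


Step 1: Add prefix 're-' to 'use' = 'reuse'
Step 2: Add suffix '-able' to 'reuse' = 'reusable'

reusable


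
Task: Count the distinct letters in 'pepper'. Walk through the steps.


Unique letters in 'pepper': {e, p, r} = 3 distinct letters.

3


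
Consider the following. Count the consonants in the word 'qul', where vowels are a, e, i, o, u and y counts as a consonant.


Consonants in 'qul': q, l = 2 consonants.

2


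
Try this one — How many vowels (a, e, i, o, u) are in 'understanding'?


Vowels in 'understanding': u, e, a, i = 4 vowels.

4


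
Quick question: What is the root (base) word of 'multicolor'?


Remove prefix 'multi' from 'multicolor' to get root 'color'.

color


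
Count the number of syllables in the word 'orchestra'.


Break 'orchestra' into syllables: or-ches-tra -> or | ches | tra = 3 syllables

3 syllables


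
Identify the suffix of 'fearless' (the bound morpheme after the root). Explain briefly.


The word 'fearless' = 'fear' (root) + '-less' (suffix). The suffix is '-less'.

less


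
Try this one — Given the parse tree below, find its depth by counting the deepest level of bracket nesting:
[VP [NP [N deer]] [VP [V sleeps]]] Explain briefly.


Count bracket nesting levels:
'[' at pos 0: depth = 1
'[' at pos 4: depth = 2
'[' at pos 8: depth = 3
'[' at pos 18: depth = 2
'[' at pos 22: depth = 3
Maximum depth reached: 3

3


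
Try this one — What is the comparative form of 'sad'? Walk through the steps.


Apply comparative formation (double final consonant, add -er): 'sad' -> 'sadder'.

sadder


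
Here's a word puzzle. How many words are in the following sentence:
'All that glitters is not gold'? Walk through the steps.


Split into words: All | that | glitters | is | not | gold = 6 words.

6


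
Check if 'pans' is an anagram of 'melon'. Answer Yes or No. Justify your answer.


Sorted letters of 'pans': 'anps'
Sorted letters of 'melon': 'elmno'
They do not match.

No


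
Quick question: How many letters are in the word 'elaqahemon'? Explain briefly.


Spell out 'elaqahemon' and number each letter: e(1), l(2), a(3), q(4), a(5), h(6), e(7), m(8), o(9), n(10). Total: 10 letters.

10


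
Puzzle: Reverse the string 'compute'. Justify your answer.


Reverse 'compute' character by character: 'etupmoc'.

etupmoc


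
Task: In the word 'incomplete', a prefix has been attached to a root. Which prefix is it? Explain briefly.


The word 'incomplete' = 'in' (prefix) + 'complete' (root). The prefix is 'in'.

in


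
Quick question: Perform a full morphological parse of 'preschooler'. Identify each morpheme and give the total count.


Step 1: Identify prefix: 'pre' (meaning: before)
Step 2: Identify root: 'school'
Step 3: Identify suffix(es): 'er'
Decomposition: pre- (prefix: before) + school (root) + -er (suffix: one who)
Total morphemes: 3

3 morphemes (pre- (prefix: before) + school (root) + -er (suffix: one who))


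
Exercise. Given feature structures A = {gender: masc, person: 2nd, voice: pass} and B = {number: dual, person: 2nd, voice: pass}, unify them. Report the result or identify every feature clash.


Compare features:
gender: A=masc vs B=_ -> unified: masc
number: A=_ vs B=dual -> unified: dual
person: A=2nd vs B=2nd -> unified: 2nd
voice: A=pass vs B=pass -> unified: pass
No clashes found.

Unified: {gender: masc, number: dual, person: 2nd, voice: pass}


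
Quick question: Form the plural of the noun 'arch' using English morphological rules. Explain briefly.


Apply rule: Add -es (sibilant/fricative ending). 'arch' becomes 'arches'.

arches


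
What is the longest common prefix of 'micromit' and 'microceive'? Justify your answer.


Compare from the start: 5 characters match: 'micro'. Mismatch at position 6: 'm' vs 'c'.

micro


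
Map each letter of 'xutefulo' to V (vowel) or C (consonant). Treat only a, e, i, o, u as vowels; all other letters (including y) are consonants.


Letter mapping: x = C, u = V, t = C, e = V, f = C, u = V, l = C, o = V.

CVCVCVCV


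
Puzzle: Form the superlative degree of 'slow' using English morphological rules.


Apply superlative formation (add -est): 'slow' -> 'slowest'.

slowest


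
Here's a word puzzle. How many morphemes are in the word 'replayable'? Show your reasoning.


Decomposition: re- (prefix) + play (root) + -able (suffix) = 3 morpheme(s)

3 morphemes


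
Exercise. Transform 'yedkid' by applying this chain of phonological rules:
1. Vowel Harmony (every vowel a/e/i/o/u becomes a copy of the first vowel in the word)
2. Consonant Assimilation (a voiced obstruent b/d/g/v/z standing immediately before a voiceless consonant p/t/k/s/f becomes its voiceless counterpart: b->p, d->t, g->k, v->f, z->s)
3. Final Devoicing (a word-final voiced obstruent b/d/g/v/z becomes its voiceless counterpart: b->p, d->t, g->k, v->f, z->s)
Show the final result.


Starting form: 'yedkid'
Rule 1: Vowel Harmony: all vowels become 'e' (matching first vowel). 'yedkid' -> 'yedked'
Rule 2: Consonant Assimilation: voiced obstruent before voiceless consonant becomes voiceless ('dk' -> 'tk'). 'yedked' -> 'yetked'
Rule 3: Final Devoicing: word-final voiced obstruent 'd' becomes voiceless 't'. 'yetked' -> 'yetket'
Final form: 'yetket'

yetket


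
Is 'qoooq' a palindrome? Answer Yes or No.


Forward: 'qoooq'
Reversed: 'qoooq'
They are identical.

Yes


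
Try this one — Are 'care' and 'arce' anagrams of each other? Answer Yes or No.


Sorted letters of 'care': 'acer'
Sorted letters of 'arce': 'acer'
They match.

Yes


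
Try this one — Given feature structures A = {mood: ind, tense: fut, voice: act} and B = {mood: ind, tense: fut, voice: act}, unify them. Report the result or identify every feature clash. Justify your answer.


Compare features:
mood: A=ind vs B=ind -> unified: ind
tense: A=fut vs B=fut -> unified: fut
voice: A=act vs B=act -> unified: act
No clashes found.

Unified: {mood: ind, tense: fut, voice: act}


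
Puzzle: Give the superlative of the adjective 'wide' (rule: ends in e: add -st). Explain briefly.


Apply superlative formation (ends in e: add -st): 'wide' -> 'widest'.

widest


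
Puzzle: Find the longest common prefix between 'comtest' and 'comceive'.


Compare from the start: 3 characters match: 'com'. Mismatch at position 4: 't' vs 'c'.

com


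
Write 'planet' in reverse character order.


Reverse 'planet' character by character: 'tenalp'.

tenalp


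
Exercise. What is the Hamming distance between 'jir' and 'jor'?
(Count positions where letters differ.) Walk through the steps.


Alignment:
Position 1: 'j' vs 'j' = match
Position 2: 'i' vs 'o' = DIFFER
Position 3: 'r' vs 'r' = match
Total differences: 1

1


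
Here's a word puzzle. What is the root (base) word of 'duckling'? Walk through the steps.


Remove suffix '-ling' from 'duckling' to get root 'duck'.

duck


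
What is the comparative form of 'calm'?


Apply comparative formation (add -er): 'calm' -> 'calmer'.

calmer


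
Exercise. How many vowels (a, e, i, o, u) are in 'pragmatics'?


Vowels in 'pragmatics': a, a, i = 3 vowels.

3


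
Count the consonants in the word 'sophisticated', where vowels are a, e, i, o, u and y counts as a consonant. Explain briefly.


Consonants in 'sophisticated': s, p, h, s, t, c, t, d = 8 consonants.

8


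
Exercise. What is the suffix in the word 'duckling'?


The word 'duckling' = 'duck' (root) + '-ling' (suffix). The suffix is '-ling'.

ling


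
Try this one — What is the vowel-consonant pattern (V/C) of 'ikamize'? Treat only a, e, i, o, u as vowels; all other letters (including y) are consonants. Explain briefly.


Letter mapping: i = V, k = C, a = V, m = C, i = V, z = C, e = V.

VCVCVCV


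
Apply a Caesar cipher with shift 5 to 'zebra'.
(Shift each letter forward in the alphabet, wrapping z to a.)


Shift each letter by 5: z -> e, e -> j, b -> g, r -> w, a -> f. Result: 'ejgwf'.

ejgwf


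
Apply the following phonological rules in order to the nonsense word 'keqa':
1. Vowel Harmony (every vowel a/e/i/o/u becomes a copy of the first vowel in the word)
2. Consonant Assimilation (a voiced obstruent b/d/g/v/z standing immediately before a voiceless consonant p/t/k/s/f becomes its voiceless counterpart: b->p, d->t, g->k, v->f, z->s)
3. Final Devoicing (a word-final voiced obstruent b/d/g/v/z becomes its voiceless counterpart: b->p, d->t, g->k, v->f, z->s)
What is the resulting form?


Starting form: 'keqa'
Rule 1: Vowel Harmony: all vowels become 'e' (matching first vowel). 'keqa' -> 'keqe'
Rule 2: Consonant Assimilation: no voiced obstruent (b/d/g/v/z) stands immediately before a voiceless consonant (p/t/k/s/f). No change.
Rule 3: Final Devoicing: the word ends in the vowel 'e', not a consonant. No change.
Final form: 'keqe'

keqe


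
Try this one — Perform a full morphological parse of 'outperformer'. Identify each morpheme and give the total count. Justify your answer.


Step 1: Identify prefix: 'out' (meaning: surpass)
Step 2: Identify root: 'perform'
Step 3: Identify suffix(es): 'er'
Decomposition: out- (prefix: surpass) + perform (root) + -er (suffix: one who)
Total morphemes: 3

3 morphemes (out- (prefix: surpass) + perform (root) + -er (suffix: one who))


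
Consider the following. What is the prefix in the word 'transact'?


The word 'transact' = 'trans' (prefix) + 'act' (root). The prefix is 'trans'.

trans


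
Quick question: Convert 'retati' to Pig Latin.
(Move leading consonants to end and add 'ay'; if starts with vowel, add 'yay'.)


'retati': move consonant cluster 'r' to end and add 'ay': 'etatiray'.

etatiray


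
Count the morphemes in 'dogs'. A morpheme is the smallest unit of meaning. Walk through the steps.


Decomposition: dog (root) + -s (plural) = 2 morpheme(s)

2 morphemes


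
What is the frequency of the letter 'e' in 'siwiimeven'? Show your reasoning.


Letter 'e' in 'siwiimeven': found at position(s) 7, 9 = 2 occurrence(s).

2


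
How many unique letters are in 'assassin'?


Unique letters in 'assassin': {a, i, n, s} = 4 distinct letters.

4


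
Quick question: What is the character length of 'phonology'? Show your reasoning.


Spell out 'phonology' and number each letter: p(1), h(2), o(3), n(4), o(5), l(6), o(7), g(8), y(9). Total: 9 letters.

9


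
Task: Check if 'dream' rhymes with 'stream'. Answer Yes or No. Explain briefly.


Rime (stressed vowel + following sounds) of 'dream': -eam = /iːm/
Rime of 'stream': -eam = /iːm/
/iːm/ and /iːm/ are the same ending sound, so the words rhyme.

Yes


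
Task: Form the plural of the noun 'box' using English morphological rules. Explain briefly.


Apply rule: Add -es (sibilant/fricative ending). 'box' becomes 'boxes'.

boxes


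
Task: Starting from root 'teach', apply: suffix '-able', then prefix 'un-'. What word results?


Step 1: Add suffix '-able' to 'teach' = 'teachable'
Step 2: Add prefix 'un-' to 'teachable' = 'unteachable'

unteachable


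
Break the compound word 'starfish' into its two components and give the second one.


Split 'starfish' into 'star' + 'fish'. The second part is 'fish'.

fish


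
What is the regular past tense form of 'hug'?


Apply rule: Double final consonant and add -ed. 'hug' becomes 'hugged'.

hugged


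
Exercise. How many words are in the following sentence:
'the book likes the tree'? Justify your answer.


Split into words: the | book | likes | the | tree = 5 words.

5


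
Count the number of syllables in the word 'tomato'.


Break 'tomato' into syllables: to-ma-to -> to | ma | to = 3 syllables

3 syllables


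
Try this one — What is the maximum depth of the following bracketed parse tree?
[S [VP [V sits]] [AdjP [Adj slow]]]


Count bracket nesting levels:
'[' at pos 0: depth = 1
'[' at pos 3: depth = 2
'[' at pos 7: depth = 3
'[' at pos 17: depth = 2
'[' at pos 23: depth = 3
Maximum depth reached: 3

3


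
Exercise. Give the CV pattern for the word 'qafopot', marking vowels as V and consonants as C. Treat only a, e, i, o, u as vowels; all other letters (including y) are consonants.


Letter mapping: q = C, a = V, f = C, o = V, p = C, o = V, t = C.

CVCVCVC


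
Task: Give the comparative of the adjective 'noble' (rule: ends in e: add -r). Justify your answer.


Apply comparative formation (ends in e: add -r): 'noble' -> 'nobler'.

nobler


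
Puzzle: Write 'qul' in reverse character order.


Reverse 'qul' character by character: 'luq'.

luq


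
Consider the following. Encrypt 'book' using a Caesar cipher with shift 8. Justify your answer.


Shift each letter by 8: b -> j, o -> w, o -> w, k -> s. Result: 'jwws'.

jwws


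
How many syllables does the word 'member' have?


Break 'member' into syllables: mem-ber -> mem | ber = 2 syllables

2 syllables


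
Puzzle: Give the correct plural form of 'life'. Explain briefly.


Apply rule: Change -fe to -ves. 'life' becomes 'lives'.

lives


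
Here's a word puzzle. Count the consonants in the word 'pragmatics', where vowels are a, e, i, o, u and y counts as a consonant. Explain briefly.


Consonants in 'pragmatics': p, r, g, m, t, c, s = 7 consonants.

7


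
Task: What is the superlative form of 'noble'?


Apply superlative formation (ends in e: add -st): 'noble' -> 'noblest'.

noblest


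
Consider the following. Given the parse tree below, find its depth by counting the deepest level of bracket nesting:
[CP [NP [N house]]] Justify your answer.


Count bracket nesting levels:
'[' at pos 0: depth = 1
'[' at pos 4: depth = 2
'[' at pos 8: depth = 3
Maximum depth reached: 3

3


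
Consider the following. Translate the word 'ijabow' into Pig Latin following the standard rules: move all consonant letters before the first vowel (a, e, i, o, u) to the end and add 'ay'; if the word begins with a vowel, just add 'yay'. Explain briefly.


'ijabow' starts with a vowel, so add 'yay': 'ijabowyay'.

ijabowyay


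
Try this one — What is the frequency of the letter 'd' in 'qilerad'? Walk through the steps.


Letter 'd' in 'qilerad': found at position(s) 7 = 1 occurrence(s).

1


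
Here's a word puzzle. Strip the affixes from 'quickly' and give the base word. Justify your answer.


Remove suffix '-ly' from 'quickly' to get root 'quick'.

quick


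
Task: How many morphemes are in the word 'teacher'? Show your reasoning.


Decomposition: teach (root) + -er (suffix) = 2 morpheme(s)

2 morphemes


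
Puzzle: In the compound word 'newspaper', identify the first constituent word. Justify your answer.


Split 'newspaper' into 'news' + 'paper'. The first part is 'news'.

news


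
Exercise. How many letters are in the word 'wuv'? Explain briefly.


Spell out 'wuv' and number each letter: w(1), u(2), v(3). Total: 3 letters.

3


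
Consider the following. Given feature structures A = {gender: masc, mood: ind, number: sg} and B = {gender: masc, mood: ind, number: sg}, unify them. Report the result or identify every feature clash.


Compare features:
gender: A=masc vs B=masc -> unified: masc
mood: A=ind vs B=ind -> unified: ind
number: A=sg vs B=sg -> unified: sg
No clashes found.

Unified: {gender: masc, mood: ind, number: sg}


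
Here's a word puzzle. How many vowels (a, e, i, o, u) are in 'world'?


Vowels in 'world': o = 1 vowels.

1


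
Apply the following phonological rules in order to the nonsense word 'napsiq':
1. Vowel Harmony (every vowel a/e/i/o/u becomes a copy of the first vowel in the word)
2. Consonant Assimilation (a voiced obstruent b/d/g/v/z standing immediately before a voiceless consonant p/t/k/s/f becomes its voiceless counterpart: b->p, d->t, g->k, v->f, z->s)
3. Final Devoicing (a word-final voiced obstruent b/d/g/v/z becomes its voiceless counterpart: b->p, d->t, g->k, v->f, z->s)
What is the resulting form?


Starting form: 'napsiq'
Rule 1: Vowel Harmony: all vowels become 'a' (matching first vowel). 'napsiq' -> 'napsaq'
Rule 2: Consonant Assimilation: no voiced obstruent (b/d/g/v/z) stands immediately before a voiceless consonant (p/t/k/s/f). No change.
Rule 3: Final Devoicing: final consonant 'q' is not one of the voiced obstruents b/d/g/v/z. No change.
Final form: 'napsaq'

napsaq


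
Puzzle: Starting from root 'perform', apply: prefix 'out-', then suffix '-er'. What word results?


Step 1: Add prefix 'out-' to 'perform' = 'outperform'
Step 2: Add suffix '-er' to 'outperform' = 'outperformer'

outperformer


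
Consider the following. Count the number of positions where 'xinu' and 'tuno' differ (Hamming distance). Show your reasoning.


Alignment:
Position 1: 'x' vs 't' = DIFFER
Position 2: 'i' vs 'u' = DIFFER
Position 3: 'n' vs 'n' = match
Position 4: 'u' vs 'o' = DIFFER
Total differences: 3

3


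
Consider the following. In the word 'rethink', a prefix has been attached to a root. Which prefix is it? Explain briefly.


The word 'rethink' = 're' (prefix) + 'think' (root). The prefix is 're'.

re


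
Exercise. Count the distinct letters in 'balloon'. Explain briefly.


Unique letters in 'balloon': {a, b, l, n, o} = 5 distinct letters.

5


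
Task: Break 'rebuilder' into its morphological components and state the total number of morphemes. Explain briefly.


Step 1: Identify prefix: 're' (meaning: again)
Step 2: Identify root: 'build'
Step 3: Identify suffix(es): 'er'
Decomposition: re- (prefix: again) + build (root) + -er (suffix: one who)
Total morphemes: 3

3 morphemes (re- (prefix: again) + build (root) + -er (suffix: one who))


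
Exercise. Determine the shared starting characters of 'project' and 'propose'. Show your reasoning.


Compare from the start: 3 characters match: 'pro'. Mismatch at position 4: 'j' vs 'p'.

pro


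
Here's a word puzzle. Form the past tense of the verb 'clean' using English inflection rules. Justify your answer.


Apply rule: Add -ed. 'clean' becomes 'cleaned'.

cleaned


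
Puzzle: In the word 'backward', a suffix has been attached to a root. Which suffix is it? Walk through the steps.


The word 'backward' = 'back' (root) + '-ward' (suffix). The suffix is '-ward'.

ward


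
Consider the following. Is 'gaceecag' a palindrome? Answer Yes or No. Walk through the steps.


Forward: 'gaceecag'
Reversed: 'gaceecag'
They are identical.

Yes


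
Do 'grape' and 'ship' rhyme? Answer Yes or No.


Rime (stressed vowel + following sounds) of 'grape': -ape = /eɪp/
Rime of 'ship': -ip = /ɪp/
/eɪp/ and /ɪp/ are different ending sounds, so the words do not rhyme.

No


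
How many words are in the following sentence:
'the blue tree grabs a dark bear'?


Split into words: the | blue | tree | grabs | a | dark | bear = 7 words.

7


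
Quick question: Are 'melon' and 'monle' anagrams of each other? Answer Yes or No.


Sorted letters of 'melon': 'elmno'
Sorted letters of 'monle': 'elmno'
They match.

Yes


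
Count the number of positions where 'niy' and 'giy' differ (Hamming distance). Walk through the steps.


Alignment:
Position 1: 'n' vs 'g' = DIFFER
Position 2: 'i' vs 'i' = match
Position 3: 'y' vs 'y' = match
Total differences: 1

1


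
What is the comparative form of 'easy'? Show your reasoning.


Apply comparative formation (consonant + y: change y to i, add -er): 'easy' -> 'easier'.

easier


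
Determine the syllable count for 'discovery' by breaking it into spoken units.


Break 'discovery' into syllables: dis-cov-er-y -> dis | cov | er | y = 4 syllables

4 syllables


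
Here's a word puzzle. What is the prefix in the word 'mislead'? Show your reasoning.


The word 'mislead' = 'mis' (prefix) + 'lead' (root). The prefix is 'mis'.

mis


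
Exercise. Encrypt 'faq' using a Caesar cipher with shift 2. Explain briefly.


Shift each letter by 2: f -> h, a -> c, q -> s. Result: 'hcs'.

hcs


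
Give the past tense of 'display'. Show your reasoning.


Apply rule: Add -ed. 'display' becomes 'displayed'.

displayed


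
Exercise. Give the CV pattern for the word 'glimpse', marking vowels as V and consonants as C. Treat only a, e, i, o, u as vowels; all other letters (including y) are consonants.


Letter mapping: g = C, l = C, i = V, m = C, p = C, s = C, e = V.

CCVCCCV


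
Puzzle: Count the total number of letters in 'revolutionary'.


Spell out 'revolutionary' and number each letter: r(1), e(2), v(3), o(4), l(5), u(6), t(7), i(8), o(9), n(10), a(11), r(12), y(13). Total: 13 letters.

13


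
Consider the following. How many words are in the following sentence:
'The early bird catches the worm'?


Split into words: The | early | bird | catches | the | worm = 6 words.

6


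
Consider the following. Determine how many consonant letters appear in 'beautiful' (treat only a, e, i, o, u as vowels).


Consonants in 'beautiful': b, t, f, l = 4 consonants.

4


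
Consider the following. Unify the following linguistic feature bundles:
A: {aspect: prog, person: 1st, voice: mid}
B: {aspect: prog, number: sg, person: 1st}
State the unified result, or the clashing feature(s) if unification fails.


Compare features:
aspect: A=prog vs B=prog -> unified: prog
number: A=_ vs B=sg -> unified: sg
person: A=1st vs B=1st -> unified: 1st
voice: A=mid vs B=_ -> unified: mid
No clashes found.

Unified: {aspect: prog, number: sg, person: 1st, voice: mid}


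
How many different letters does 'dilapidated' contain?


Unique letters in 'dilapidated': {a, d, e, i, l, p, t} = 7 distinct letters.

7


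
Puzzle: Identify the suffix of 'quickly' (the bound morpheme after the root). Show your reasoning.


The word 'quickly' = 'quick' (root) + '-ly' (suffix). The suffix is '-ly'.

ly


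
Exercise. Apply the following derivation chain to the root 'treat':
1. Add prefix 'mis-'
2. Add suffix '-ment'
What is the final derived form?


Step 1: Add prefix 'mis-' to 'treat' = 'mistreat'
Step 2: Add suffix '-ment' to 'mistreat' = 'mistreatment'

mistreatment


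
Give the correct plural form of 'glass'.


Apply rule: Add -es (sibilant/fricative ending). 'glass' becomes 'glasses'.

glasses


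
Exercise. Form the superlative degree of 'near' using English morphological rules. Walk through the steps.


Apply superlative formation (add -est): 'near' -> 'nearest'.

nearest


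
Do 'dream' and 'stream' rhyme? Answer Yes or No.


Rime (stressed vowel + following sounds) of 'dream': -eam = /iːm/
Rime of 'stream': -eam = /iːm/
/iːm/ and /iːm/ are the same ending sound, so the words rhyme.

Yes


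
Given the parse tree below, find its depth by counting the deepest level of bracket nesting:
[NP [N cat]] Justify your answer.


Count bracket nesting levels:
'[' at pos 0: depth = 1
'[' at pos 4: depth = 2
Maximum depth reached: 2

2


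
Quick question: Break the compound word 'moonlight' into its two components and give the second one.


Split 'moonlight' into 'moon' + 'light'. The second part is 'light'.

light


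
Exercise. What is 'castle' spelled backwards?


Reverse 'castle' character by character: 'eltsac'.

eltsac


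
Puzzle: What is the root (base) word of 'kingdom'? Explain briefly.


Remove suffix '-dom' from 'kingdom' to get root 'king'.

king


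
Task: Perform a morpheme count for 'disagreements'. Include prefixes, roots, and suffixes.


Decomposition: dis- (prefix) + agree (root) + -ment (suffix) + -s (plural) = 4 morpheme(s)

4 morphemes


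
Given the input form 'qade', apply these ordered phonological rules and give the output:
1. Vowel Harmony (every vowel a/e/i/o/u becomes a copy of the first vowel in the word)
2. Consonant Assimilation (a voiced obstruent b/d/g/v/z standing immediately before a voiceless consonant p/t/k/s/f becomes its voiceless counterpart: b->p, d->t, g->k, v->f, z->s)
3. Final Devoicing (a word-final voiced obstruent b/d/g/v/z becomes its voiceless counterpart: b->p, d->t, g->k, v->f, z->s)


Starting form: 'qade'
Rule 1: Vowel Harmony: all vowels become 'a' (matching first vowel). 'qade' -> 'qada'
Rule 2: Consonant Assimilation: no voiced obstruent (b/d/g/v/z) stands immediately before a voiceless consonant (p/t/k/s/f). No change.
Rule 3: Final Devoicing: the word ends in the vowel 'a', not a consonant. No change.
Final form: 'qada'

qada


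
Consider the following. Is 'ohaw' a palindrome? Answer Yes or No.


Forward: 'ohaw'
Reversed: 'waho'
They differ.

No


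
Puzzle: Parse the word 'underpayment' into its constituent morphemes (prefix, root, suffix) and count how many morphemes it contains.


Step 1: Identify prefix: 'under' (meaning: beneath/insufficient)
Step 2: Identify root: 'pay'
Step 3: Identify suffix(es): 'ment'
Decomposition: under- (prefix: beneath/insufficient) + pay (root) + -ment (suffix: action/result)
Total morphemes: 3

3 morphemes (under- (prefix: beneath/insufficient) + pay (root) + -ment (suffix: action/result))


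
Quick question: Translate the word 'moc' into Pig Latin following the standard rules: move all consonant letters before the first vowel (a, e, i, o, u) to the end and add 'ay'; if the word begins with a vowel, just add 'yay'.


'moc': move consonant cluster 'm' to end and add 'ay': 'ocmay'.

ocmay


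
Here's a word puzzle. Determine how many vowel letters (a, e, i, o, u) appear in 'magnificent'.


Vowels in 'magnificent': a, i, i, e = 4 vowels.

4


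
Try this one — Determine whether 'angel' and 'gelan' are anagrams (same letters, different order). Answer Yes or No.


Sorted letters of 'angel': 'aegln'
Sorted letters of 'gelan': 'aegln'
They match.

Yes


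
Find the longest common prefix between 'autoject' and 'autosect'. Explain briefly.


Compare from the start: 4 characters match: 'auto'. Mismatch at position 5: 'j' vs 's'.

auto


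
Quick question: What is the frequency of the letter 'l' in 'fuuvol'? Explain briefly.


Letter 'l' in 'fuuvol': found at position(s) 6 = 1 occurrence(s).

1


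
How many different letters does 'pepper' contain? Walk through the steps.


Unique letters in 'pepper': {e, p, r} = 3 distinct letters.

3


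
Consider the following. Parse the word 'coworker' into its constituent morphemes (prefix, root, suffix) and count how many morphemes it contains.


Step 1: Identify prefix: 'co' (meaning: together)
Step 2: Identify root: 'work'
Step 3: Identify suffix(es): 'er'
Decomposition: co- (prefix: together) + work (root) + -er (suffix: one who)
Total morphemes: 3

3 morphemes (co- (prefix: together) + work (root) + -er (suffix: one who))


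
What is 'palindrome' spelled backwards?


Reverse 'palindrome' character by character: 'emordnilap'.

emordnilap


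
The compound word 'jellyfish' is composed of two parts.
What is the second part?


Split 'jellyfish' into 'jelly' + 'fish'. The second part is 'fish'.

fish


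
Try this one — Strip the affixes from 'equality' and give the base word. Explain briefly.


Remove suffix '-ity' from 'equality' to get root 'equal'.

equal


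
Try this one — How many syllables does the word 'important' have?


Break 'important' into syllables: im-por-tant -> im | por | tant = 3 syllables

3 syllables


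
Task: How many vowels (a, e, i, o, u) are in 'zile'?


Vowels in 'zile': i, e = 2 vowels.

2


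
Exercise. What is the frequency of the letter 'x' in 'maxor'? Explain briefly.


Letter 'x' in 'maxor': found at position(s) 3 = 1 occurrence(s).

1


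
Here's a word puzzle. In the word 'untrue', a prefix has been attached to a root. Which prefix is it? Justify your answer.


The word 'untrue' = 'un' (prefix) + 'true' (root). The prefix is 'un'.

un


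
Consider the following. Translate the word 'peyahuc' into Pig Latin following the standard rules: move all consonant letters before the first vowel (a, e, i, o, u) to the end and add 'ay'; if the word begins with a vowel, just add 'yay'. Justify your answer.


'peyahuc': move consonant cluster 'p' to end and add 'ay': 'eyahucpay'.

eyahucpay


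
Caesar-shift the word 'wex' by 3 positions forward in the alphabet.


Shift each letter by 3: w -> z, e -> h, x -> a. Result: 'zha'.

zha


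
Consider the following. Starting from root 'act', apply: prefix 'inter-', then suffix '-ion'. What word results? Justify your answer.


Step 1: Add prefix 'inter-' to 'act' = 'interact'
Step 2: Add suffix '-ion' to 'interact' = 'interaction'

interaction


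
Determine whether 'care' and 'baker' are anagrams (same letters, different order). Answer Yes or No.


Sorted letters of 'care': 'acer'
Sorted letters of 'baker': 'abekr'
They do not match.

No


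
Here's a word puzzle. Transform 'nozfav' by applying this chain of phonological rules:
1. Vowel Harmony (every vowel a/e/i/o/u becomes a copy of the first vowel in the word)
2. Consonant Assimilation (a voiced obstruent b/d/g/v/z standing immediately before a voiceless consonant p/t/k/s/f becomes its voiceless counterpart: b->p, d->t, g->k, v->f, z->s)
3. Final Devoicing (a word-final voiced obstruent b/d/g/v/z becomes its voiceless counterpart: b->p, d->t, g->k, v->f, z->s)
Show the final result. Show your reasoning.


Starting form: 'nozfav'
Rule 1: Vowel Harmony: all vowels become 'o' (matching first vowel). 'nozfav' -> 'nozfov'
Rule 2: Consonant Assimilation: voiced obstruent before voiceless consonant becomes voiceless ('zf' -> 'sf'). 'nozfov' -> 'nosfov'
Rule 3: Final Devoicing: word-final voiced obstruent 'v' becomes voiceless 'f'. 'nosfov' -> 'nosfof'
Final form: 'nosfof'

nosfof


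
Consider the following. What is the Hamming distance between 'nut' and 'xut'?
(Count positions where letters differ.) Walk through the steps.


Alignment:
Position 1: 'n' vs 'x' = DIFFER
Position 2: 'u' vs 'u' = match
Position 3: 't' vs 't' = match
Total differences: 1

1


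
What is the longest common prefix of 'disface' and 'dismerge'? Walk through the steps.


Compare from the start: 3 characters match: 'dis'. Mismatch at position 4: 'f' vs 'm'.

dis


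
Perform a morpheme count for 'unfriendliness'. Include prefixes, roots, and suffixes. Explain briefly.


Decomposition: un- (prefix) + friend (root) + -ly (suffix) + -ness (suffix) = 4 morpheme(s)

4 morphemes


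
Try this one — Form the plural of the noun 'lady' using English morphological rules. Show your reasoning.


Apply rule: Change -y to -ies (consonant + y). 'lady' becomes 'ladies'.

ladies


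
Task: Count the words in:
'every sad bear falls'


Split into words: every | sad | bear | falls = 4 words.

4


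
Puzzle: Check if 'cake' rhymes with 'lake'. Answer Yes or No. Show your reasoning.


Rime (stressed vowel + following sounds) of 'cake': -ake = /eɪk/
Rime of 'lake': -ake = /eɪk/
/eɪk/ and /eɪk/ are the same ending sound, so the words rhyme.

Yes


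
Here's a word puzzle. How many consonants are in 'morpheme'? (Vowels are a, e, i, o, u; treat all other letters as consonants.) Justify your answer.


Consonants in 'morpheme': m, r, p, h, m = 5 consonants.

5


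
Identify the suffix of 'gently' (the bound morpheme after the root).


The word 'gently' = 'gentle' (root) + '-ly' (suffix). The suffix is '-ly'.

ly


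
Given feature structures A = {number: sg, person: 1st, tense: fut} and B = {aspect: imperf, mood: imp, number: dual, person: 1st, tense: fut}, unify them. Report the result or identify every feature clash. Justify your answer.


Compare features:
aspect: A=_ vs B=imperf -> unified: imperf
mood: A=_ vs B=imp -> unified: imp
number: A=sg vs B=dual -> CLASH
person: A=1st vs B=1st -> unified: 1st
tense: A=fut vs B=fut -> unified: fut
Clash detected on feature 'number' (sg vs dual); unification fails.

CLASH on 'number' (sg vs dual)


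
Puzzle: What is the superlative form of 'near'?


Apply superlative formation (add -est): 'near' -> 'nearest'.

nearest


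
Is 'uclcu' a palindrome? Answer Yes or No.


Forward: 'uclcu'
Reversed: 'uclcu'
They are identical.

Yes


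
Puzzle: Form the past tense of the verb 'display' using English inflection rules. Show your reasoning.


Apply rule: Add -ed. 'display' becomes 'displayed'.

displayed


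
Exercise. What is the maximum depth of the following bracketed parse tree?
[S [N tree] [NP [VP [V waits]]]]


Count bracket nesting levels:
'[' at pos 0: depth = 1
'[' at pos 3: depth = 2
'[' at pos 12: depth = 2
'[' at pos 16: depth = 3
'[' at pos 20: depth = 4
Maximum depth reached: 4

4


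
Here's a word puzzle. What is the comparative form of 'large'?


Apply comparative formation (ends in e: add -r): 'large' -> 'larger'.

larger


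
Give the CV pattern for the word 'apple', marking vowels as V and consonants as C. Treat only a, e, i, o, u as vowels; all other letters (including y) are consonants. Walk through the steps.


Letter mapping: a = V, p = C, p = C, l = C, e = V.

VCCCV


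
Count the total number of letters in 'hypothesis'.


Spell out 'hypothesis' and number each letter: h(1), y(2), p(3), o(4), t(5), h(6), e(7), s(8), i(9), s(10). Total: 10 letters.

10


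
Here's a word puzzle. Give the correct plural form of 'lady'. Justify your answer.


Apply rule: Change -y to -ies (consonant + y). 'lady' becomes 'ladies'.

ladies


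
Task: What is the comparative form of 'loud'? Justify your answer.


Apply comparative formation (add -er): 'loud' -> 'louder'.

louder


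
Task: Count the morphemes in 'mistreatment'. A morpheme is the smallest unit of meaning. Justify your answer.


Decomposition: mis- (prefix) + treat (root) + -ment (suffix) = 3 morpheme(s)

3 morphemes


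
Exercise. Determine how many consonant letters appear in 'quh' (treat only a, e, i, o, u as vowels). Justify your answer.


Consonants in 'quh': q, h = 2 consonants.

2


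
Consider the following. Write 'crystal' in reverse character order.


Reverse 'crystal' character by character: 'latsyrc'.

latsyrc


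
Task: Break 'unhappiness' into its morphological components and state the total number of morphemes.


Step 1: Identify prefix: 'un' (meaning: not/reverse)
Step 2: Identify root: 'happy'
Step 3: Identify suffix(es): 'ness'
Decomposition: un- (prefix: not/reverse) + happy (root) + -ness (suffix: state of)
Total morphemes: 3

3 morphemes (un- (prefix: not/reverse) + happy (root) + -ness (suffix: state of))


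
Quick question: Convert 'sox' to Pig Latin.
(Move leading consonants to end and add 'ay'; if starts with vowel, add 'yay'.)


'sox': move consonant cluster 's' to end and add 'ay': 'oxsay'.

oxsay


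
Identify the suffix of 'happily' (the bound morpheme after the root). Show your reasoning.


The word 'happily' = 'happy' (root) + '-ly' (suffix). The suffix is '-ly'.

ly


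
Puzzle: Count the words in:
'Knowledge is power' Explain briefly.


Split into words: Knowledge | is | power = 3 words.

3


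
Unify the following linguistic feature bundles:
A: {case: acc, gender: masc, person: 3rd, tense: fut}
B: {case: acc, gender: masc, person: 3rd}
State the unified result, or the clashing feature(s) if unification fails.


Compare features:
case: A=acc vs B=acc -> unified: acc
gender: A=masc vs B=masc -> unified: masc
person: A=3rd vs B=3rd -> unified: 3rd
tense: A=fut vs B=_ -> unified: fut
No clashes found.

Unified: {case: acc, gender: masc, person: 3rd, tense: fut}
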